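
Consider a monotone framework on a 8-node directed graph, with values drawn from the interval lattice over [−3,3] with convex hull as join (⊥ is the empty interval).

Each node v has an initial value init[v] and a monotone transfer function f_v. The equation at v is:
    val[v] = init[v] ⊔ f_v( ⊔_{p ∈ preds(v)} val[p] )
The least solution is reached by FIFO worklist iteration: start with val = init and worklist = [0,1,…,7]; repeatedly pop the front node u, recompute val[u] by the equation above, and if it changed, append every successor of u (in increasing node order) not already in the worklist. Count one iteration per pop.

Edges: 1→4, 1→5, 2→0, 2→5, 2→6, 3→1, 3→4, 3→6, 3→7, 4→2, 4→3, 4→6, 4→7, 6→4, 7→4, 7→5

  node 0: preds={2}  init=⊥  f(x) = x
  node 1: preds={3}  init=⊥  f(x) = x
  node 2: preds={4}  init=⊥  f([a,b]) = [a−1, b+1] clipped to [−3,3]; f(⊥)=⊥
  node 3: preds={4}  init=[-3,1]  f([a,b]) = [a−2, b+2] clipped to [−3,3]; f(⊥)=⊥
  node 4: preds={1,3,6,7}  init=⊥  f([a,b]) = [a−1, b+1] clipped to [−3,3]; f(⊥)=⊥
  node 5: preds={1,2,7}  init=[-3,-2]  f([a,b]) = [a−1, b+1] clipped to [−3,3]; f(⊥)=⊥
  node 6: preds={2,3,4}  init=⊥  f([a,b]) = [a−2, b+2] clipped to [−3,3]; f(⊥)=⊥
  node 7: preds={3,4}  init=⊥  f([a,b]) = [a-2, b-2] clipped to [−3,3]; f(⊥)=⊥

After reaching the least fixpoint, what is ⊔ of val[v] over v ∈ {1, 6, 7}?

[-3,3]

Iteration log — 20 steps:
  step 1. node 0  ⊔preds=⊥  new=⊥  stable
  step 2. node 1  ⊔preds=[-3,1]  new=[-3,1]  old=⊥  +wl: 
  step 3. node 2  ⊔preds=⊥  new=⊥  stable
  step 4. node 3  ⊔preds=⊥  new=[-3,1]  stable
  step 5. node 4  ⊔preds=[-3,1]  new=[-3,2]  old=⊥  +wl: 2,3
  step 6. node 5  ⊔preds=[-3,1]  new=[-3,2]  old=[-3,-2]  +wl: 
  step 7. node 6  ⊔preds=[-3,2]  new=[-3,3]  old=⊥  +wl: 4
  step 8. node 7  ⊔preds=[-3,2]  new=[-3,0]  old=⊥  +wl: 5
  step 9. node 2  ⊔preds=[-3,2]  new=[-3,3]  old=⊥  +wl: 0,6
  step 10. node 3  ⊔preds=[-3,2]  new=[-3,3]  old=[-3,1]  +wl: 1,7
  step 11. node 4  ⊔preds=[-3,3]  new=[-3,3]  old=[-3,2]  +wl: 2,3
  step 12. node 5  ⊔preds=[-3,3]  new=[-3,3]  old=[-3,2]  +wl: 
  step 13. node 0  ⊔preds=[-3,3]  new=[-3,3]  old=⊥  +wl: 
  step 14. node 6  ⊔preds=[-3,3]  new=[-3,3]  stable
  step 15. node 1  ⊔preds=[-3,3]  new=[-3,3]  old=[-3,1]  +wl: 4,5
  step 16. node 7  ⊔preds=[-3,3]  new=[-3,1]  old=[-3,0]  +wl: 
  step 17. node 2  ⊔preds=[-3,3]  new=[-3,3]  stable
  step 18. node 3  ⊔preds=[-3,3]  new=[-3,3]  stable
  step 19. node 4  ⊔preds=[-3,3]  new=[-3,3]  stable
  step 20. node 5  ⊔preds=[-3,3]  new=[-3,3]  stable

Least fixpoint reached:
  node 0: [-3,3]
  node 1: [-3,3]
  node 2: [-3,3]
  node 3: [-3,3]
  node 4: [-3,3]
  node 5: [-3,3]
  node 6: [-3,3]
  node 7: [-3,1]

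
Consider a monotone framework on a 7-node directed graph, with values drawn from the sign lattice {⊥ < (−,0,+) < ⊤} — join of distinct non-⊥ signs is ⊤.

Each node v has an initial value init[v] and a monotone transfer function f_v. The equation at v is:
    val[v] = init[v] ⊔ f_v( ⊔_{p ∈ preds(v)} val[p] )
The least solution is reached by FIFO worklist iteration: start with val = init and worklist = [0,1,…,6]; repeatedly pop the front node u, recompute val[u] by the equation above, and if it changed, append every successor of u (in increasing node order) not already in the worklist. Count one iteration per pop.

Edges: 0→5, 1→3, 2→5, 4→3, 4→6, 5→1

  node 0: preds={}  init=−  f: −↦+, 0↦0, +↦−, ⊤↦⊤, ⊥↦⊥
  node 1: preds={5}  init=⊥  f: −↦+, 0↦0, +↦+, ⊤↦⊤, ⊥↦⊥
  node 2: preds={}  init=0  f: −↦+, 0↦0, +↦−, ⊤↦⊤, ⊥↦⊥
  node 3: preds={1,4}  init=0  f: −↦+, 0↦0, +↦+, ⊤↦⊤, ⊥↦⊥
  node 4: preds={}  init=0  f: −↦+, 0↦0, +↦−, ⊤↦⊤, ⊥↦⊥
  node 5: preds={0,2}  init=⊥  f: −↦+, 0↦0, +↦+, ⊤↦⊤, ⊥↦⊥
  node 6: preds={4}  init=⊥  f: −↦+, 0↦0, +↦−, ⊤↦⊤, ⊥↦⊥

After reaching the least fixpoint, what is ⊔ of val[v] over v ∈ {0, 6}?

⊤

Iteration log — 9 steps:
  step 1. node 0  ⊔preds=⊥  new=−  stable
  step 2. node 1  ⊔preds=⊥  new=⊥  stable
  step 3. node 2  ⊔preds=⊥  new=0  stable
  step 4. node 3  ⊔preds=0  new=0  stable
  step 5. node 4  ⊔preds=⊥  new=0  stable
  step 6. node 5  ⊔preds=⊤  new=⊤  old=⊥  +wl: 1
  step 7. node 6  ⊔preds=0  new=0  old=⊥  +wl: 
  step 8. node 1  ⊔preds=⊤  new=⊤  old=⊥  +wl: 3
  step 9. node 3  ⊔preds=⊤  new=⊤  old=0  +wl: 

Least fixpoint reached:
  node 0: −
  node 1: ⊤
  node 2: 0
  node 3: ⊤
  node 4: 0
  node 5: ⊤
  node 6: 0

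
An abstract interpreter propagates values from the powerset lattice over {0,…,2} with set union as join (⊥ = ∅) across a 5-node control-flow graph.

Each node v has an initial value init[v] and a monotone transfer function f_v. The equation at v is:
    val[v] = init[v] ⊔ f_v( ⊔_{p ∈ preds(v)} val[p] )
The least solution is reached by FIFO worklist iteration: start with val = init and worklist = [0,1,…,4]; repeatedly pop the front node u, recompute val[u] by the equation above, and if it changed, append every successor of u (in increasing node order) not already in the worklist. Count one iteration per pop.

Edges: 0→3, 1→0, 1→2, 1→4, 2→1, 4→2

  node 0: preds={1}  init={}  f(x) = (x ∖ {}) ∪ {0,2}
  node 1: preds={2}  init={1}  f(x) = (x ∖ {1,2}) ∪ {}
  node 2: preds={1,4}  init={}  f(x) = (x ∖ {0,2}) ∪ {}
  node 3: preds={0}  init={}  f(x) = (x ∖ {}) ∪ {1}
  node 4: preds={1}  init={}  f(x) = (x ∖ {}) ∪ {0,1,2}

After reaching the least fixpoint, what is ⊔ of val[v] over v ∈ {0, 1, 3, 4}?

{0,1,2}

Worklist (7 pops):
  #1 pop 0: in={1} → {0,1,2} (was {}); enqueue []
  #2 pop 1: in={} → {1} (no change)
  #3 pop 2: in={1} → {1} (was {}); enqueue [1]
  #4 pop 3: in={0,1,2} → {0,1,2} (was {}); enqueue []
  #5 pop 4: in={1} → {0,1,2} (was {}); enqueue [2]
  #6 pop 1: in={1} → {1} (no change)
  #7 pop 2: in={0,1,2} → {1} (no change)

Fixpoint:
  val[0] = {0,1,2}
  val[1] = {1}
  val[2] = {1}
  val[3] = {0,1,2}
  val[4] = {0,1,2}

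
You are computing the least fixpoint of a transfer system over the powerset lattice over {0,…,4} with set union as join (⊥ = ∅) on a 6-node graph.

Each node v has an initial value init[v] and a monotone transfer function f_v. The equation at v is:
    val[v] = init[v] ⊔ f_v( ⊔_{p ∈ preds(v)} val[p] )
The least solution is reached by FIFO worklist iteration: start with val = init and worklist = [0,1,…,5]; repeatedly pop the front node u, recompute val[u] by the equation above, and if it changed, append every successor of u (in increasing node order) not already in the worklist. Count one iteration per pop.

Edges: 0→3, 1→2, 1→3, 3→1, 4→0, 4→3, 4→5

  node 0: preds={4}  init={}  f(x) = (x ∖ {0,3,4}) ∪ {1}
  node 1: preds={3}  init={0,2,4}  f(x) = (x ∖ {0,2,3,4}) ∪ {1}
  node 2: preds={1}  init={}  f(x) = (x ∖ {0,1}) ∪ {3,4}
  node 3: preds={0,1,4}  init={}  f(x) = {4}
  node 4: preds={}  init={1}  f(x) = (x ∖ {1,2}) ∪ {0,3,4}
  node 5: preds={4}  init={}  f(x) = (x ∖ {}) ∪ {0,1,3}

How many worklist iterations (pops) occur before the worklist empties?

9

Iteration log — 9 steps:
  step 1. node 0  ⊔preds={1}  new={1}  old={}  +wl: 
  step 2. node 1  ⊔preds={}  new={0,1,2,4}  old={0,2,4}  +wl: 
  step 3. node 2  ⊔preds={0,1,2,4}  new={2,3,4}  old={}  +wl: 
  step 4. node 3  ⊔preds={0,1,2,4}  new={4}  old={}  +wl: 1
  step 5. node 4  ⊔preds={}  new={0,1,3,4}  old={1}  +wl: 0,3
  step 6. node 5  ⊔preds={0,1,3,4}  new={0,1,3,4}  old={}  +wl: 
  step 7. node 1  ⊔preds={4}  new={0,1,2,4}  stable
  step 8. node 0  ⊔preds={0,1,3,4}  new={1}  stable
  step 9. node 3  ⊔preds={0,1,2,3,4}  new={4}  stable

Least fixpoint reached:
  node 0: {1}
  node 1: {0,1,2,4}
  node 2: {2,3,4}
  node 3: {4}
  node 4: {0,1,3,4}
  node 5: {0,1,3,4}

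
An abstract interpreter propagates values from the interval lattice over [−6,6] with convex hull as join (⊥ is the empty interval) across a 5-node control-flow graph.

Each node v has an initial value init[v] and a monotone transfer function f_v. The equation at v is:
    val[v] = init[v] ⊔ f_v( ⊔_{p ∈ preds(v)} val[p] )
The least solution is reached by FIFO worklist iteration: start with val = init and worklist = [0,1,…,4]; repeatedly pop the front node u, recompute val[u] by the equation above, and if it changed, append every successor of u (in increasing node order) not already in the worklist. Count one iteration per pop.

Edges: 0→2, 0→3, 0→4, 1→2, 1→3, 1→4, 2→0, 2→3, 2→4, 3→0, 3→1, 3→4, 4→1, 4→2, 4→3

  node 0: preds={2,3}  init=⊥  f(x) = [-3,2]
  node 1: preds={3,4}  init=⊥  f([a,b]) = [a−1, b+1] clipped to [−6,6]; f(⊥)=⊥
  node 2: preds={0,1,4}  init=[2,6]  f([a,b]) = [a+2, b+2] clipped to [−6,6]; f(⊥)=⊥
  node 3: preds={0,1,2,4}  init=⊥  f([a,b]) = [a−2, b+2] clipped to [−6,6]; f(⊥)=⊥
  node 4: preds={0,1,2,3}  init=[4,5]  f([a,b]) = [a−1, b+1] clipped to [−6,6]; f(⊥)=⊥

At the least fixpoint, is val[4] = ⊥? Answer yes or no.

Iteration log — 12 steps:
  step 1. node 0  ⊔preds=[2,6]  new=[-3,2]  old=⊥  +wl: 
  step 2. node 1  ⊔preds=[4,5]  new=[3,6]  old=⊥  +wl: 
  step 3. node 2  ⊔preds=[-3,6]  new=[-1,6]  old=[2,6]  +wl: 0
  step 4. node 3  ⊔preds=[-3,6]  new=[-5,6]  old=⊥  +wl: 1
  step 5. node 4  ⊔preds=[-5,6]  new=[-6,6]  old=[4,5]  +wl: 2,3
  step 6. node 0  ⊔preds=[-5,6]  new=[-3,2]  stable
  step 7. node 1  ⊔preds=[-6,6]  new=[-6,6]  old=[3,6]  +wl: 4
  step 8. node 2  ⊔preds=[-6,6]  new=[-4,6]  old=[-1,6]  +wl: 0
  step 9. node 3  ⊔preds=[-6,6]  new=[-6,6]  old=[-5,6]  +wl: 1
  step 10. node 4  ⊔preds=[-6,6]  new=[-6,6]  stable
  step 11. node 0  ⊔preds=[-6,6]  new=[-3,2]  stable
  step 12. node 1  ⊔preds=[-6,6]  new=[-6,6]  stable

Least fixpoint reached:
  node 0: [-3,2]
  node 1: [-6,6]
  node 2: [-4,6]
  node 3: [-6,6]
  node 4: [-6,6]

no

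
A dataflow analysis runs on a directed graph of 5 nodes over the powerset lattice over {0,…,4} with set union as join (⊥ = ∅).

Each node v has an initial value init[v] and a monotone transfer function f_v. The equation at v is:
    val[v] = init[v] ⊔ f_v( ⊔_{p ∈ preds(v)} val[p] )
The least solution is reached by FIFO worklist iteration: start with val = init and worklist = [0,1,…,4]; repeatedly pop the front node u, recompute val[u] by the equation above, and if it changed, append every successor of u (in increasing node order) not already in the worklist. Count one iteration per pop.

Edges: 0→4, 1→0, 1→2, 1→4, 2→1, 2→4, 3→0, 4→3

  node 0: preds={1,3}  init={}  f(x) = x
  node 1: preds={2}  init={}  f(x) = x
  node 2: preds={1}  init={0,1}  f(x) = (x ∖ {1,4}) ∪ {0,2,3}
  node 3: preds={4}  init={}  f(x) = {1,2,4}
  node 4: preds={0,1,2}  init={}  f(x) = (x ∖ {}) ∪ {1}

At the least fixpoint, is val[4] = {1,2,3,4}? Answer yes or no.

no

Iteration log — 13 steps:
  step 1. node 0  ⊔preds={}  new={}  stable
  step 2. node 1  ⊔preds={0,1}  new={0,1}  old={}  +wl: 0
  step 3. node 2  ⊔preds={0,1}  new={0,1,2,3}  old={0,1}  +wl: 1
  step 4. node 3  ⊔preds={}  new={1,2,4}  old={}  +wl: 
  step 5. node 4  ⊔preds={0,1,2,3}  new={0,1,2,3}  old={}  +wl: 3
  step 6. node 0  ⊔preds={0,1,2,4}  new={0,1,2,4}  old={}  +wl: 4
  step 7. node 1  ⊔preds={0,1,2,3}  new={0,1,2,3}  old={0,1}  +wl: 0,2
  step 8. node 3  ⊔preds={0,1,2,3}  new={1,2,4}  stable
  step 9. node 4  ⊔preds={0,1,2,3,4}  new={0,1,2,3,4}  old={0,1,2,3}  +wl: 3
  step 10. node 0  ⊔preds={0,1,2,3,4}  new={0,1,2,3,4}  old={0,1,2,4}  +wl: 4
  step 11. node 2  ⊔preds={0,1,2,3}  new={0,1,2,3}  stable
  step 12. node 3  ⊔preds={0,1,2,3,4}  new={1,2,4}  stable
  step 13. node 4  ⊔preds={0,1,2,3,4}  new={0,1,2,3,4}  stable

Least fixpoint reached:
  node 0: {0,1,2,3,4}
  node 1: {0,1,2,3}
  node 2: {0,1,2,3}
  node 3: {1,2,4}
  node 4: {0,1,2,3,4}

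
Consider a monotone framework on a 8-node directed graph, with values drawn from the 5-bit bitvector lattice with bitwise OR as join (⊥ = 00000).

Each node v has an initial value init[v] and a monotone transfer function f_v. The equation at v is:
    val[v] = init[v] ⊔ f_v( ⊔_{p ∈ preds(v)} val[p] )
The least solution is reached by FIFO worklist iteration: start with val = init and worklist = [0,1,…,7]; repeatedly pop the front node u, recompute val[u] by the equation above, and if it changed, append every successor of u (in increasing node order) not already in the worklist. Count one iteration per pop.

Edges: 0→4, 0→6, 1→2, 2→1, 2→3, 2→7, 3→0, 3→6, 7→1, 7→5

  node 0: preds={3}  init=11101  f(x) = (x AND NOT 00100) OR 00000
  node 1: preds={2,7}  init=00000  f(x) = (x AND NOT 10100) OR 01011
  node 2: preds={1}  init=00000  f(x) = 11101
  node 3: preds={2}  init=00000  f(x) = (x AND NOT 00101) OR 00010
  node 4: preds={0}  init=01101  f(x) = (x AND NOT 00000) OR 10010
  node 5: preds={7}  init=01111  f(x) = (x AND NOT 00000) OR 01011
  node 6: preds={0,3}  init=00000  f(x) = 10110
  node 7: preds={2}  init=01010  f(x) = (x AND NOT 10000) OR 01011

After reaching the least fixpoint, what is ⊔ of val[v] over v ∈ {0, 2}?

11111

Worklist (13 pops):
  #1 pop 0: in=00000 → 11101 (no change)
  #2 pop 1: in=01010 → 01011 (was 00000); enqueue []
  #3 pop 2: in=01011 → 11101 (was 00000); enqueue [1]
  #4 pop 3: in=11101 → 11010 (was 00000); enqueue [0]
  #5 pop 4: in=11101 → 11111 (was 01101); enqueue []
  #6 pop 5: in=01010 → 01111 (no change)
  #7 pop 6: in=11111 → 10110 (was 00000); enqueue []
  #8 pop 7: in=11101 → 01111 (was 01010); enqueue [5]
  #9 pop 1: in=11111 → 01011 (no change)
  #10 pop 0: in=11010 → 11111 (was 11101); enqueue [4,6]
  #11 pop 5: in=01111 → 01111 (no change)
  #12 pop 4: in=11111 → 11111 (no change)
  #13 pop 6: in=11111 → 10110 (no change)

Fixpoint:
  val[0] = 11111
  val[1] = 01011
  val[2] = 11101
  val[3] = 11010
  val[4] = 11111
  val[5] = 01111
  val[6] = 10110
  val[7] = 01111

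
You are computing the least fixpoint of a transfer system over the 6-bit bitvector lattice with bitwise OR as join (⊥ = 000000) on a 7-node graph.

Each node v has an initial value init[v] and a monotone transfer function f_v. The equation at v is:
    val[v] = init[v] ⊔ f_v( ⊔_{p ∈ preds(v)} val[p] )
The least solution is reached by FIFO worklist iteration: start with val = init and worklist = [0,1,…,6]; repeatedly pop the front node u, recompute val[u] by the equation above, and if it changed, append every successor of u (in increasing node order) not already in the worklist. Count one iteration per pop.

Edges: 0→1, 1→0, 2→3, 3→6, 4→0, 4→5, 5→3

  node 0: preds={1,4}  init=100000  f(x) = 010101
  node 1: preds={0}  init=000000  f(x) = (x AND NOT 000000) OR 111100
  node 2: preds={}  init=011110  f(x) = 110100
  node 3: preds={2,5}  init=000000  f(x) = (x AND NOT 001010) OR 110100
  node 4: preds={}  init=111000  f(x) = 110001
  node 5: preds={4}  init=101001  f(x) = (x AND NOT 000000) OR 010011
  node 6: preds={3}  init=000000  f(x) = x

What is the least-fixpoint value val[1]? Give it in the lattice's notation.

111101

Iteration log — 9 steps:
  step 1. node 0  ⊔preds=111000  new=110101  old=100000  +wl: 
  step 2. node 1  ⊔preds=110101  new=111101  old=000000  +wl: 0
  step 3. node 2  ⊔preds=000000  new=111110  old=011110  +wl: 
  step 4. node 3  ⊔preds=111111  new=110101  old=000000  +wl: 
  step 5. node 4  ⊔preds=000000  new=111001  old=111000  +wl: 
  step 6. node 5  ⊔preds=111001  new=111011  old=101001  +wl: 3
  step 7. node 6  ⊔preds=110101  new=110101  old=000000  +wl: 
  step 8. node 0  ⊔preds=111101  new=110101  stable
  step 9. node 3  ⊔preds=111111  new=110101  stable

Least fixpoint reached:
  node 0: 110101
  node 1: 111101
  node 2: 111110
  node 3: 110101
  node 4: 111001
  node 5: 111011
  node 6: 110101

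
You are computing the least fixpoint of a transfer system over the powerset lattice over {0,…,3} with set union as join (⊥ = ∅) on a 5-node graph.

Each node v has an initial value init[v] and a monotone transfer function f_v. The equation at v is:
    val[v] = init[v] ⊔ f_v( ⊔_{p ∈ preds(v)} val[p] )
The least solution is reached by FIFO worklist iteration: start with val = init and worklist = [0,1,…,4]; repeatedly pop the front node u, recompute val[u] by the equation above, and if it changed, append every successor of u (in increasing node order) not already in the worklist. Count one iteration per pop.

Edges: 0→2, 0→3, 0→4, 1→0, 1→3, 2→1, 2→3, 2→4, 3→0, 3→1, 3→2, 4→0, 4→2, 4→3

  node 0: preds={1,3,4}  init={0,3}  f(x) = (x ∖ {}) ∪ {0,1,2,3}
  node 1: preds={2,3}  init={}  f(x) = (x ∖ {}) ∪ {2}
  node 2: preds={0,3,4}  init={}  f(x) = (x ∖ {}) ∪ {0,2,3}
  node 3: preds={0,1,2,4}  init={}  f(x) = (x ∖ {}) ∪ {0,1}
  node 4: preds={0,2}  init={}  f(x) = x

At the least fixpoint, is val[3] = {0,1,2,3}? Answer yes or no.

Trace (10 dequeues):
  [1] u=0 | in {} | out {0,1,2,3} | prev {0,3} | push {}
  [2] u=1 | in {} | out {2} | prev {} | push {0}
  [3] u=2 | in {0,1,2,3} | out {0,1,2,3} | prev {} | push {1}
  [4] u=3 | in {0,1,2,3} | out {0,1,2,3} | prev {} | push {2}
  [5] u=4 | in {0,1,2,3} | out {0,1,2,3} | prev {} | push {3}
  [6] u=0 | in {0,1,2,3} | out {0,1,2,3} | ==
  [7] u=1 | in {0,1,2,3} | out {0,1,2,3} | prev {2} | push {0}
  [8] u=2 | in {0,1,2,3} | out {0,1,2,3} | ==
  [9] u=3 | in {0,1,2,3} | out {0,1,2,3} | ==
  [10] u=0 | in {0,1,2,3} | out {0,1,2,3} | ==

Converged values:
  [0] {0,1,2,3}
  [1] {0,1,2,3}
  [2] {0,1,2,3}
  [3] {0,1,2,3}
  [4] {0,1,2,3}

yes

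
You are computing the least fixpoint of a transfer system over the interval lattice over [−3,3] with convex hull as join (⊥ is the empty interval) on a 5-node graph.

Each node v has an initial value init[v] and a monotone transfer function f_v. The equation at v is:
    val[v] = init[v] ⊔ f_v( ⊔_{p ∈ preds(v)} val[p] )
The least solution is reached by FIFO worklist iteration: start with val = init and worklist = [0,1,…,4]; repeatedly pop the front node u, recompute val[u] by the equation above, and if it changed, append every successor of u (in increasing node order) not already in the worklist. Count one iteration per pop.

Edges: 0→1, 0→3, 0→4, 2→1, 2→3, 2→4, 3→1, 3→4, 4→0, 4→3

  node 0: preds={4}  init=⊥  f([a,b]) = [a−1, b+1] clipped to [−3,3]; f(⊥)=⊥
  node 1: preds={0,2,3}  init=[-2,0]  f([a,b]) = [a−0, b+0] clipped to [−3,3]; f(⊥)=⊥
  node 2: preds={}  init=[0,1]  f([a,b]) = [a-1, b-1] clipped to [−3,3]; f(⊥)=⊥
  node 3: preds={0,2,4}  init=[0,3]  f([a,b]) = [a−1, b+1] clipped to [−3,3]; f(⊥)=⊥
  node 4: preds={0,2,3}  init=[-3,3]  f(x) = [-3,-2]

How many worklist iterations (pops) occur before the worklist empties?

Trace (6 dequeues):
  [1] u=0 | in [-3,3] | out [-3,3] | prev ⊥ | push {}
  [2] u=1 | in [-3,3] | out [-3,3] | prev [-2,0] | push {}
  [3] u=2 | in ⊥ | out [0,1] | ==
  [4] u=3 | in [-3,3] | out [-3,3] | prev [0,3] | push {1}
  [5] u=4 | in [-3,3] | out [-3,3] | ==
  [6] u=1 | in [-3,3] | out [-3,3] | ==

Converged values:
  [0] [-3,3]
  [1] [-3,3]
  [2] [0,1]
  [3] [-3,3]
  [4] [-3,3]

6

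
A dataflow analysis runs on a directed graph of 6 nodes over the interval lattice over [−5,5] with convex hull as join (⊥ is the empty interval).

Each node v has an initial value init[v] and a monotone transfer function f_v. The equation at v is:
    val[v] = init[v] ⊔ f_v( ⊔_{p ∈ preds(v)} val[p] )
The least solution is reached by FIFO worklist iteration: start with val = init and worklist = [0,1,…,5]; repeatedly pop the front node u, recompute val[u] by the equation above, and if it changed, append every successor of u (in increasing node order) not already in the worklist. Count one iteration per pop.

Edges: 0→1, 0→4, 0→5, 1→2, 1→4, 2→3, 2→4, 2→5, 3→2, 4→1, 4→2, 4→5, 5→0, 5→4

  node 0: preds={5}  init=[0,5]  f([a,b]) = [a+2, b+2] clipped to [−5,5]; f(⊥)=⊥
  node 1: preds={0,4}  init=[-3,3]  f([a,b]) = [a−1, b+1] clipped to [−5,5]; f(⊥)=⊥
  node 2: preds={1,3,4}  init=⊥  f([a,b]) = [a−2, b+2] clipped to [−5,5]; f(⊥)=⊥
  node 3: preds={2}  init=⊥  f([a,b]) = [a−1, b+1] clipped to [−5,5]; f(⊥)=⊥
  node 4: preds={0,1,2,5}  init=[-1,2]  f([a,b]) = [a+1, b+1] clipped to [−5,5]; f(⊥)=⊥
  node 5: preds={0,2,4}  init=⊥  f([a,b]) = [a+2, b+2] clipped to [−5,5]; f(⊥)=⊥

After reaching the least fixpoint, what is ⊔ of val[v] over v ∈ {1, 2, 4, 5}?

[-5,5]

Iteration log — 13 steps:
  step 1. node 0  ⊔preds=⊥  new=[0,5]  stable
  step 2. node 1  ⊔preds=[-1,5]  new=[-3,5]  old=[-3,3]  +wl: 
  step 3. node 2  ⊔preds=[-3,5]  new=[-5,5]  old=⊥  +wl: 
  step 4. node 3  ⊔preds=[-5,5]  new=[-5,5]  old=⊥  +wl: 2
  step 5. node 4  ⊔preds=[-5,5]  new=[-4,5]  old=[-1,2]  +wl: 1
  step 6. node 5  ⊔preds=[-5,5]  new=[-3,5]  old=⊥  +wl: 0,4
  step 7. node 2  ⊔preds=[-5,5]  new=[-5,5]  stable
  step 8. node 1  ⊔preds=[-4,5]  new=[-5,5]  old=[-3,5]  +wl: 2
  step 9. node 0  ⊔preds=[-3,5]  new=[-1,5]  old=[0,5]  +wl: 1,5
  step 10. node 4  ⊔preds=[-5,5]  new=[-4,5]  stable
  step 11. node 2  ⊔preds=[-5,5]  new=[-5,5]  stable
  step 12. node 1  ⊔preds=[-4,5]  new=[-5,5]  stable
  step 13. node 5  ⊔preds=[-5,5]  new=[-3,5]  stable

Least fixpoint reached:
  node 0: [-1,5]
  node 1: [-5,5]
  node 2: [-5,5]
  node 3: [-5,5]
  node 4: [-4,5]
  node 5: [-3,5]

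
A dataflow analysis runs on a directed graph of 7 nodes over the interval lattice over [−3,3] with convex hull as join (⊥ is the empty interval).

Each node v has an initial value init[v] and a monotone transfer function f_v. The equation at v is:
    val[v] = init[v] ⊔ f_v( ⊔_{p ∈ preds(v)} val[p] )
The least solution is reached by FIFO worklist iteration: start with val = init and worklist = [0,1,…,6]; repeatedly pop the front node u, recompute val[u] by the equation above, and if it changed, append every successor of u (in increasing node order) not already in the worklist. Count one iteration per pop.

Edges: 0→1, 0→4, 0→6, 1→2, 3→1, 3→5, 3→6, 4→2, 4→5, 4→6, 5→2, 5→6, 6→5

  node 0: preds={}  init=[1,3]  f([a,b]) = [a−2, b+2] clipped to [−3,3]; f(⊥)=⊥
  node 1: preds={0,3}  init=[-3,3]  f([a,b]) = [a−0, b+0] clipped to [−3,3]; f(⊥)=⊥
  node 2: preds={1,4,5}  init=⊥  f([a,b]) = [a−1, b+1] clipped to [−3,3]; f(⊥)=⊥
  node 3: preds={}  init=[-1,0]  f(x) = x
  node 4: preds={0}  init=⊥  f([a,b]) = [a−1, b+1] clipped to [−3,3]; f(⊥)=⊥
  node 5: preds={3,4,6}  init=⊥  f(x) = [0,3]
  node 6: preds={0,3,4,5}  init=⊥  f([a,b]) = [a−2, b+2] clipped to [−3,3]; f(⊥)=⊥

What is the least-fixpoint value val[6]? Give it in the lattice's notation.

Trace (9 dequeues):
  [1] u=0 | in ⊥ | out [1,3] | ==
  [2] u=1 | in [-1,3] | out [-3,3] | ==
  [3] u=2 | in [-3,3] | out [-3,3] | prev ⊥ | push {}
  [4] u=3 | in ⊥ | out [-1,0] | ==
  [5] u=4 | in [1,3] | out [0,3] | prev ⊥ | push {2}
  [6] u=5 | in [-1,3] | out [0,3] | prev ⊥ | push {}
  [7] u=6 | in [-1,3] | out [-3,3] | prev ⊥ | push {5}
  [8] u=2 | in [-3,3] | out [-3,3] | ==
  [9] u=5 | in [-3,3] | out [0,3] | ==

Converged values:
  [0] [1,3]
  [1] [-3,3]
  [2] [-3,3]
  [3] [-1,0]
  [4] [0,3]
  [5] [0,3]
  [6] [-3,3]

[-3,3]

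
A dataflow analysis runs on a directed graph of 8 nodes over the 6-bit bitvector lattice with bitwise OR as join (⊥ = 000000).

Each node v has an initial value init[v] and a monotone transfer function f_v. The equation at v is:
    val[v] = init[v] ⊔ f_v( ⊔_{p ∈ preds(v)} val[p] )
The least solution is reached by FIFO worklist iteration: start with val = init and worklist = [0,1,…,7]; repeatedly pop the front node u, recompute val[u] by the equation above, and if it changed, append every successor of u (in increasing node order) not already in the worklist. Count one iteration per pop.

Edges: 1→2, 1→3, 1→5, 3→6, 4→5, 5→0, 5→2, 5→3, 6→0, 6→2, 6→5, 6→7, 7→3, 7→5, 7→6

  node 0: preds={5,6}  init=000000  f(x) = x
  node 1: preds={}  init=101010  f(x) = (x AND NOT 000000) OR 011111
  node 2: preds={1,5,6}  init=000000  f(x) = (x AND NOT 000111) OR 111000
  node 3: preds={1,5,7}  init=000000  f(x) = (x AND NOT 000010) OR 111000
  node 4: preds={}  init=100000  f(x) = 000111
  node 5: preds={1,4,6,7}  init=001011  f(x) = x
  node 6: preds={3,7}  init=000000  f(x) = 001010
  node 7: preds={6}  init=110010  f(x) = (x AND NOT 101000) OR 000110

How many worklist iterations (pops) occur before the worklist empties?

Iteration log — 13 steps:
  step 1. node 0  ⊔preds=001011  new=001011  old=000000  +wl: 
  step 2. node 1  ⊔preds=000000  new=111111  old=101010  +wl: 
  step 3. node 2  ⊔preds=111111  new=111000  old=000000  +wl: 
  step 4. node 3  ⊔preds=111111  new=111101  old=000000  +wl: 
  step 5. node 4  ⊔preds=000000  new=100111  old=100000  +wl: 
  step 6. node 5  ⊔preds=111111  new=111111  old=001011  +wl: 0,2,3
  step 7. node 6  ⊔preds=111111  new=001010  old=000000  +wl: 5
  step 8. node 7  ⊔preds=001010  new=110110  old=110010  +wl: 6
  step 9. node 0  ⊔preds=111111  new=111111  old=001011  +wl: 
  step 10. node 2  ⊔preds=111111  new=111000  stable
  step 11. node 3  ⊔preds=111111  new=111101  stable
  step 12. node 5  ⊔preds=111111  new=111111  stable
  step 13. node 6  ⊔preds=111111  new=001010  stable

Least fixpoint reached:
  node 0: 111111
  node 1: 111111
  node 2: 111000
  node 3: 111101
  node 4: 100111
  node 5: 111111
  node 6: 001010
  node 7: 110110

13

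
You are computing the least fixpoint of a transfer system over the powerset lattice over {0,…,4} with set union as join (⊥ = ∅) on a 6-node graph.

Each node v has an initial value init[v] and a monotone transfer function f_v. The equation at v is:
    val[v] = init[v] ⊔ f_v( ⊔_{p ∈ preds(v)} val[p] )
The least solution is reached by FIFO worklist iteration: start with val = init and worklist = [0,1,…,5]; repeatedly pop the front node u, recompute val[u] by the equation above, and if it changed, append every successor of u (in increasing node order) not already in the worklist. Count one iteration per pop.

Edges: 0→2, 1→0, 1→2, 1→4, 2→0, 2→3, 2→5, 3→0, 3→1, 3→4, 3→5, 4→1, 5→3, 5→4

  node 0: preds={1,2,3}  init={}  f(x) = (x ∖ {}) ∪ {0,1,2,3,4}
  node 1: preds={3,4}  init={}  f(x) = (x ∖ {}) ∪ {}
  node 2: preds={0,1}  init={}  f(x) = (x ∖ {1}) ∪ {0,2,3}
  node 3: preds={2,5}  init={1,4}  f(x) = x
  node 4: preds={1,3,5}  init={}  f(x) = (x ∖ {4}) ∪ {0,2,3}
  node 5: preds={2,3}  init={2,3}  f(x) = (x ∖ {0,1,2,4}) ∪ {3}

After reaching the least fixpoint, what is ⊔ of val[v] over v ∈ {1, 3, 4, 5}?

Trace (11 dequeues):
  [1] u=0 | in {1,4} | out {0,1,2,3,4} | prev {} | push {}
  [2] u=1 | in {1,4} | out {1,4} | prev {} | push {0}
  [3] u=2 | in {0,1,2,3,4} | out {0,2,3,4} | prev {} | push {}
  [4] u=3 | in {0,2,3,4} | out {0,1,2,3,4} | prev {1,4} | push {1}
  [5] u=4 | in {0,1,2,3,4} | out {0,1,2,3} | prev {} | push {}
  [6] u=5 | in {0,1,2,3,4} | out {2,3} | ==
  [7] u=0 | in {0,1,2,3,4} | out {0,1,2,3,4} | ==
  [8] u=1 | in {0,1,2,3,4} | out {0,1,2,3,4} | prev {1,4} | push {0,2,4}
  [9] u=0 | in {0,1,2,3,4} | out {0,1,2,3,4} | ==
  [10] u=2 | in {0,1,2,3,4} | out {0,2,3,4} | ==
  [11] u=4 | in {0,1,2,3,4} | out {0,1,2,3} | ==

Converged values:
  [0] {0,1,2,3,4}
  [1] {0,1,2,3,4}
  [2] {0,2,3,4}
  [3] {0,1,2,3,4}
  [4] {0,1,2,3}
  [5] {2,3}

{0,1,2,3,4}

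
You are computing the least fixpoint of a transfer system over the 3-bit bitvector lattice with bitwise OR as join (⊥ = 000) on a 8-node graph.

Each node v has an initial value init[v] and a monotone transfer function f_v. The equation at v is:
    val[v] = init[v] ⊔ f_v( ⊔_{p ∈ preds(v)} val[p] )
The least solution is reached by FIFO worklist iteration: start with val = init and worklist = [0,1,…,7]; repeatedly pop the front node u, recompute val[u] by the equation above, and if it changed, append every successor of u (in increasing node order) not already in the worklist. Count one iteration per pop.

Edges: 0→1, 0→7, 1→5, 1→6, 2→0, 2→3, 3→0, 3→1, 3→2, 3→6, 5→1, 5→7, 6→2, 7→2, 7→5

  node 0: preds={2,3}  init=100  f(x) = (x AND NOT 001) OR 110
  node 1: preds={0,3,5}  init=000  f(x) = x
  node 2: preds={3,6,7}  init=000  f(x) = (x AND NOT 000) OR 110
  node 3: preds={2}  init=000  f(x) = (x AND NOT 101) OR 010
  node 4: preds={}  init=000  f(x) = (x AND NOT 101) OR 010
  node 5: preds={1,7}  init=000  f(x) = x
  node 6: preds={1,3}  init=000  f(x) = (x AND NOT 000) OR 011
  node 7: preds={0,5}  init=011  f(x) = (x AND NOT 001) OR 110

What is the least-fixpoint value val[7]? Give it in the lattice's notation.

Worklist (13 pops):
  #1 pop 0: in=000 → 110 (was 100); enqueue []
  #2 pop 1: in=110 → 110 (was 000); enqueue []
  #3 pop 2: in=011 → 111 (was 000); enqueue [0]
  #4 pop 3: in=111 → 010 (was 000); enqueue [1,2]
  #5 pop 4: in=000 → 010 (was 000); enqueue []
  #6 pop 5: in=111 → 111 (was 000); enqueue []
  #7 pop 6: in=110 → 111 (was 000); enqueue []
  #8 pop 7: in=111 → 111 (was 011); enqueue [5]
  #9 pop 0: in=111 → 110 (no change)
  #10 pop 1: in=111 → 111 (was 110); enqueue [6]
  #11 pop 2: in=111 → 111 (no change)
  #12 pop 5: in=111 → 111 (no change)
  #13 pop 6: in=111 → 111 (no change)

Fixpoint:
  val[0] = 110
  val[1] = 111
  val[2] = 111
  val[3] = 010
  val[4] = 010
  val[5] = 111
  val[6] = 111
  val[7] = 111

111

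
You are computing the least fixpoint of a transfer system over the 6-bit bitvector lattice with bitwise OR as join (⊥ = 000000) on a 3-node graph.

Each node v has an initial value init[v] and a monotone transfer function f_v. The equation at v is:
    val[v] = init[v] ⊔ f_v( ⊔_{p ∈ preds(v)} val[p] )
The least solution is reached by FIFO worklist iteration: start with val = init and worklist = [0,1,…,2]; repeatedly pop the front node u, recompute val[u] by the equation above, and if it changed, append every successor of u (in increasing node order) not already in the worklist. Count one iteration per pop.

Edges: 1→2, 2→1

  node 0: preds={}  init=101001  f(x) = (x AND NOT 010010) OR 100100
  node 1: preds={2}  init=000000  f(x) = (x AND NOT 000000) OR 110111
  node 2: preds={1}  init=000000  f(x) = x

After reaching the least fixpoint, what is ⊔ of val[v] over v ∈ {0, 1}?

111111

Trace (4 dequeues):
  [1] u=0 | in 000000 | out 101101 | prev 101001 | push {}
  [2] u=1 | in 000000 | out 110111 | prev 000000 | push {}
  [3] u=2 | in 110111 | out 110111 | prev 000000 | push {1}
  [4] u=1 | in 110111 | out 110111 | ==

Converged values:
  [0] 101101
  [1] 110111
  [2] 110111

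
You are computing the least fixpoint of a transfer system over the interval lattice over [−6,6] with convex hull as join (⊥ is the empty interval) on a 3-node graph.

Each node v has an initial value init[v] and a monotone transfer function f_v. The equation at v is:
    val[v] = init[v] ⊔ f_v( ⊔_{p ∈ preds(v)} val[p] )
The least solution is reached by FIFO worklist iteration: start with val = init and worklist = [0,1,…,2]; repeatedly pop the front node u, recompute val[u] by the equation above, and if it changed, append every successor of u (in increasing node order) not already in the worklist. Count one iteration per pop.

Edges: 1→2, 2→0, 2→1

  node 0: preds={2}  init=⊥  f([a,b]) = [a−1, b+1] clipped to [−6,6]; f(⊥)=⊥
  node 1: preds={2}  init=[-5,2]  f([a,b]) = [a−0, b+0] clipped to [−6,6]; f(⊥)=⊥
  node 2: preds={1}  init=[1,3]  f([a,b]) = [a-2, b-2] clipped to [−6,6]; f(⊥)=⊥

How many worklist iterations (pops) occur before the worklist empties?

6

Iteration log — 6 steps:
  step 1. node 0  ⊔preds=[1,3]  new=[0,4]  old=⊥  +wl: 
  step 2. node 1  ⊔preds=[1,3]  new=[-5,3]  old=[-5,2]  +wl: 
  step 3. node 2  ⊔preds=[-5,3]  new=[-6,3]  old=[1,3]  +wl: 0,1
  step 4. node 0  ⊔preds=[-6,3]  new=[-6,4]  old=[0,4]  +wl: 
  step 5. node 1  ⊔preds=[-6,3]  new=[-6,3]  old=[-5,3]  +wl: 2
  step 6. node 2  ⊔preds=[-6,3]  new=[-6,3]  stable

Least fixpoint reached:
  node 0: [-6,4]
  node 1: [-6,3]
  node 2: [-6,3]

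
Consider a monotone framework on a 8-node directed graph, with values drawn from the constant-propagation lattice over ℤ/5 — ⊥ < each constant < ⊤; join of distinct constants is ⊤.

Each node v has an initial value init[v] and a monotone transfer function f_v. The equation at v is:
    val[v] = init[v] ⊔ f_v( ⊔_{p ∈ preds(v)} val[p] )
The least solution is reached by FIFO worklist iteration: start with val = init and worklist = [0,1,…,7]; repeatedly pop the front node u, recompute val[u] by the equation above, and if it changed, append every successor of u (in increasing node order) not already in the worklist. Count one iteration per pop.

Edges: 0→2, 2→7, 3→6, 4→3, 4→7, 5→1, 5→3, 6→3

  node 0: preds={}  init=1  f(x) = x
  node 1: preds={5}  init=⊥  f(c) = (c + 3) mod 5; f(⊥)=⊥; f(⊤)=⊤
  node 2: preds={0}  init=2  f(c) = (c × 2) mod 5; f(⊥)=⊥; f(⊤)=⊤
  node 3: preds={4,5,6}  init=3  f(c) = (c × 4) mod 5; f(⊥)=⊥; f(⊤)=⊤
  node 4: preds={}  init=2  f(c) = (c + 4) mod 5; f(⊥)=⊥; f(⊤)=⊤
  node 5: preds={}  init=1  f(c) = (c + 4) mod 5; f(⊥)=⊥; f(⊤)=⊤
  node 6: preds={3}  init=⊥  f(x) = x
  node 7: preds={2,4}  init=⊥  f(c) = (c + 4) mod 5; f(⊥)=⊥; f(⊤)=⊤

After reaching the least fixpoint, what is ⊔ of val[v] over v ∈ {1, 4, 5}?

⊤

Worklist (9 pops):
  #1 pop 0: in=⊥ → 1 (no change)
  #2 pop 1: in=1 → 4 (was ⊥); enqueue []
  #3 pop 2: in=1 → 2 (no change)
  #4 pop 3: in=⊤ → ⊤ (was 3); enqueue []
  #5 pop 4: in=⊥ → 2 (no change)
  #6 pop 5: in=⊥ → 1 (no change)
  #7 pop 6: in=⊤ → ⊤ (was ⊥); enqueue [3]
  #8 pop 7: in=2 → 1 (was ⊥); enqueue []
  #9 pop 3: in=⊤ → ⊤ (no change)

Fixpoint:
  val[0] = 1
  val[1] = 4
  val[2] = 2
  val[3] = ⊤
  val[4] = 2
  val[5] = 1
  val[6] = ⊤
  val[7] = 1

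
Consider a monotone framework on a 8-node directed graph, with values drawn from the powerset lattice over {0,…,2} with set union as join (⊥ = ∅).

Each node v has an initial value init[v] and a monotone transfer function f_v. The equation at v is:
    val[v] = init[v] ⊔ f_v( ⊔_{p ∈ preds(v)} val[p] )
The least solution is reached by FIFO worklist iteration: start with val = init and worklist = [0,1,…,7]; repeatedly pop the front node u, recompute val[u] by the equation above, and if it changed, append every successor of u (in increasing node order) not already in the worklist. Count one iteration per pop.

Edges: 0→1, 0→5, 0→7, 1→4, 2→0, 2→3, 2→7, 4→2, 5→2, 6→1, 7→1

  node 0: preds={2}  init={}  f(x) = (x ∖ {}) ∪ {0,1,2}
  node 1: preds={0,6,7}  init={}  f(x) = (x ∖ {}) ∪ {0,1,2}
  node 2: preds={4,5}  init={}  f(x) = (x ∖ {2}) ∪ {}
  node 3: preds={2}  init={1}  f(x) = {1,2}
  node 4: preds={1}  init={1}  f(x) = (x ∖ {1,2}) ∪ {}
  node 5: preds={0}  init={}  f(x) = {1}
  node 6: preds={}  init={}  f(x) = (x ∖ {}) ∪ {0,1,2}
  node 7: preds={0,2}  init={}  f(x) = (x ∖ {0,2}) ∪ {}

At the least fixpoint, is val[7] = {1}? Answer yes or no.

Trace (14 dequeues):
  [1] u=0 | in {} | out {0,1,2} | prev {} | push {}
  [2] u=1 | in {0,1,2} | out {0,1,2} | prev {} | push {}
  [3] u=2 | in {1} | out {1} | prev {} | push {0}
  [4] u=3 | in {1} | out {1,2} | prev {1} | push {}
  [5] u=4 | in {0,1,2} | out {0,1} | prev {1} | push {2}
  [6] u=5 | in {0,1,2} | out {1} | prev {} | push {}
  [7] u=6 | in {} | out {0,1,2} | prev {} | push {1}
  [8] u=7 | in {0,1,2} | out {1} | prev {} | push {}
  [9] u=0 | in {1} | out {0,1,2} | ==
  [10] u=2 | in {0,1} | out {0,1} | prev {1} | push {0,3,7}
  [11] u=1 | in {0,1,2} | out {0,1,2} | ==
  [12] u=0 | in {0,1} | out {0,1,2} | ==
  [13] u=3 | in {0,1} | out {1,2} | ==
  [14] u=7 | in {0,1,2} | out {1} | ==

Converged values:
  [0] {0,1,2}
  [1] {0,1,2}
  [2] {0,1}
  [3] {1,2}
  [4] {0,1}
  [5] {1}
  [6] {0,1,2}
  [7] {1}

yes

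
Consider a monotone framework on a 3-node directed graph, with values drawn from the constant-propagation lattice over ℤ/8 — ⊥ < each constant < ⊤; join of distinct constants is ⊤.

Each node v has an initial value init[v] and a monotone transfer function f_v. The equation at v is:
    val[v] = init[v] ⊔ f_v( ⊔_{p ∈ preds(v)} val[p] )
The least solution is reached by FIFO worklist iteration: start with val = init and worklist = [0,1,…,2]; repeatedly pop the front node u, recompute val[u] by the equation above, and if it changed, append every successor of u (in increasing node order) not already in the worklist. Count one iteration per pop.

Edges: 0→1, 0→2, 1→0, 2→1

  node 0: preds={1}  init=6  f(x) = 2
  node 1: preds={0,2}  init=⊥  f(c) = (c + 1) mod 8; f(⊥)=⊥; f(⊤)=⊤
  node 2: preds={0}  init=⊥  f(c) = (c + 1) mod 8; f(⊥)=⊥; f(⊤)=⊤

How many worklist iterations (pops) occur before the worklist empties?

5

Worklist (5 pops):
  #1 pop 0: in=⊥ → ⊤ (was 6); enqueue []
  #2 pop 1: in=⊤ → ⊤ (was ⊥); enqueue [0]
  #3 pop 2: in=⊤ → ⊤ (was ⊥); enqueue [1]
  #4 pop 0: in=⊤ → ⊤ (no change)
  #5 pop 1: in=⊤ → ⊤ (no change)

Fixpoint:
  val[0] = ⊤
  val[1] = ⊤
  val[2] = ⊤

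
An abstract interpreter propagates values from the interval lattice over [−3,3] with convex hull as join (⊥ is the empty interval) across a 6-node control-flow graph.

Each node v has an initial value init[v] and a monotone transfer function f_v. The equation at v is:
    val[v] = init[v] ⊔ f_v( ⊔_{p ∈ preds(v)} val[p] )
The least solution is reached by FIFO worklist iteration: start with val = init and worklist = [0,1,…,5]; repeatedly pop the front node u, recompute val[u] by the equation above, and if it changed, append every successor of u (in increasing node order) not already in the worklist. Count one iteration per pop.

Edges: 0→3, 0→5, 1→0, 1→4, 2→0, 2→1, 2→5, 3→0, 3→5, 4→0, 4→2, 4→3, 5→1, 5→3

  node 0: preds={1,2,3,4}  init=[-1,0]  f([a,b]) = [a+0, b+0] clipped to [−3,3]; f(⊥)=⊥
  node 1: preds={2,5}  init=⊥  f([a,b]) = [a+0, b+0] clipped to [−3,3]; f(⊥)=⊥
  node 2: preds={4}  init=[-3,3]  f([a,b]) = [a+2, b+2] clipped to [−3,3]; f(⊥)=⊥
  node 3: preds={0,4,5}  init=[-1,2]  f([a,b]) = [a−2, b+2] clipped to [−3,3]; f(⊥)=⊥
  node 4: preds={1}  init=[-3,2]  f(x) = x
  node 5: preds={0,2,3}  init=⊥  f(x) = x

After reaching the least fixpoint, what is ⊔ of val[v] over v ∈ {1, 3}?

[-3,3]

Iteration log — 10 steps:
  step 1. node 0  ⊔preds=[-3,3]  new=[-3,3]  old=[-1,0]  +wl: 
  step 2. node 1  ⊔preds=[-3,3]  new=[-3,3]  old=⊥  +wl: 0
  step 3. node 2  ⊔preds=[-3,2]  new=[-3,3]  stable
  step 4. node 3  ⊔preds=[-3,3]  new=[-3,3]  old=[-1,2]  +wl: 
  step 5. node 4  ⊔preds=[-3,3]  new=[-3,3]  old=[-3,2]  +wl: 2,3
  step 6. node 5  ⊔preds=[-3,3]  new=[-3,3]  old=⊥  +wl: 1
  step 7. node 0  ⊔preds=[-3,3]  new=[-3,3]  stable
  step 8. node 2  ⊔preds=[-3,3]  new=[-3,3]  stable
  step 9. node 3  ⊔preds=[-3,3]  new=[-3,3]  stable
  step 10. node 1  ⊔preds=[-3,3]  new=[-3,3]  stable

Least fixpoint reached:
  node 0: [-3,3]
  node 1: [-3,3]
  node 2: [-3,3]
  node 3: [-3,3]
  node 4: [-3,3]
  node 5: [-3,3]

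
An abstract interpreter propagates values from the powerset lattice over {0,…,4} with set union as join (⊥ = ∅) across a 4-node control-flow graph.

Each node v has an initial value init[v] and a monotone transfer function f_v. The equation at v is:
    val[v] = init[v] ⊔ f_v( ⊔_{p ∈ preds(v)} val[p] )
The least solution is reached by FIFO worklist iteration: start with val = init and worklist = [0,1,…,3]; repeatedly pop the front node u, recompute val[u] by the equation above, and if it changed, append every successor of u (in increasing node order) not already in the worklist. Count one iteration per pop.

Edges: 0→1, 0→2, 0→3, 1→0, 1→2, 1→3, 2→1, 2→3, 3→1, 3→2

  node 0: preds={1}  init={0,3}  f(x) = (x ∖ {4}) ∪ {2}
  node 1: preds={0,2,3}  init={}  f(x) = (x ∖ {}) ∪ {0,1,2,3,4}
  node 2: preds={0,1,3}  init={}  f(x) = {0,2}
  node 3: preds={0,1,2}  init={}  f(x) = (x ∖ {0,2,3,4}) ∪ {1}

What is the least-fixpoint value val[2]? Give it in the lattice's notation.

Worklist (8 pops):
  #1 pop 0: in={} → {0,2,3} (was {0,3}); enqueue []
  #2 pop 1: in={0,2,3} → {0,1,2,3,4} (was {}); enqueue [0]
  #3 pop 2: in={0,1,2,3,4} → {0,2} (was {}); enqueue [1]
  #4 pop 3: in={0,1,2,3,4} → {1} (was {}); enqueue [2]
  #5 pop 0: in={0,1,2,3,4} → {0,1,2,3} (was {0,2,3}); enqueue [3]
  #6 pop 1: in={0,1,2,3} → {0,1,2,3,4} (no change)
  #7 pop 2: in={0,1,2,3,4} → {0,2} (no change)
  #8 pop 3: in={0,1,2,3,4} → {1} (no change)

Fixpoint:
  val[0] = {0,1,2,3}
  val[1] = {0,1,2,3,4}
  val[2] = {0,2}
  val[3] = {1}

{0,2}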